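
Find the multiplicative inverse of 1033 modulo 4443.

400

gcd(4443, 1033) = 1  (4443 = 4*1033 + 311, 1033 = 3*311 + 100, 311 = 3*100 + 11, 100 = 9*11 + 1, 11 = 11*1).
Back-substituting, 1033*(400) + 4443*(-93) = 1.
So 1033*400 ≡ 1 (mod 4443), and 400 mod 4443 = 400.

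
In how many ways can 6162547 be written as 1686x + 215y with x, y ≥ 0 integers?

gcd(1686, 215):
  1686 = 7*215 + 181
  215 = 1*181 + 34
  181 = 5*34 + 11
  34 = 3*11 + 1
  11 = 11*1
so gcd(1686, 215) = 1.
Back-substitute for Bézout coefficients:
  1 = 34 - 3*11
  ... = 1686*(-19) + 215*(149)
Scale by 6162547: one solution is (-117088393, 918219503). Reduce x mod 215: (177, 27275).
General: x = 177 + 215t, y = 27275 - 1686t.
x ≥ 0 ⇒ t ≥ 0; y ≥ 0 ⇒ t ≤ 16. So t ∈ [0, 16]: 17 solutions.

17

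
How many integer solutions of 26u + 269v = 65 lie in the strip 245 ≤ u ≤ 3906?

gcd(269, 26):
  269 = 10×26 + 9
  26 = 2×9 + 8
  9 = 1×8 + 1
  8 = 8×1
so gcd(269, 26) = 1.
Back-substitute for Bézout coefficients:
  1 = 9 - 1×8
  ... = 26×(-31) + 269×(3)
Scale by 65: particular solution (-2015, 195); reduce u mod 269: (137, -13).
General solution: u = 137 + 269t, v = -13 - 26t for integer t.
245 ≤ 137 + 269t ≤ 3906 gives t ∈ [1, 14], which is 14 values.

14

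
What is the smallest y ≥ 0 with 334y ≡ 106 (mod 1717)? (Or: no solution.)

1450

gcd(1717, 334):
  1717 = 5*334 + 47
  334 = 7*47 + 5
  47 = 9*5 + 2
  5 = 2*2 + 1
  2 = 2*1
so gcd(1717, 334) = 1.
1 divides 106, so solutions exist.
Back-substitute for Bézout coefficients:
  1 = 5 - 2*2
  ... = 334*(694) + 1717*(-135)
So 334*(694) ≡ 1 (mod 1717); multiply by 106: y ≡ 73564 (mod 1717).
Smallest nonnegative: y = 73564 mod 1717 = 1450.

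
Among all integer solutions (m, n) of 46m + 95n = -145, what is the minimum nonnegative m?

65

gcd(95, 46) = 1  (95 = 2*46 + 3, 46 = 15*3 + 1, 3 = 3*1).
1 divides -145, so solutions exist.
Back-substituting, 46*(31) + 95*(-15) = 1.
Scale by -145/1 = -145: (m₀, n₀) = (-4495, 2175).
General solution: m = -4495 + 95t, n = 2175 - 46t for integer t.
m ≥ 0: smallest is -4495 mod 95 = 65 (at t = 48), with n = -33.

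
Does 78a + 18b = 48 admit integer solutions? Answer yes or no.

gcd(78, 18) = 6  (78 = 4·18 + 6, 18 = 3·6).
6 divides 48, so integer solutions exist.

yes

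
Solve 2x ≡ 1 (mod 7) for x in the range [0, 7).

4

gcd(7, 2) = 1  (7 = 3*2 + 1, 2 = 2*1).
Back-substituting, 2*(-3) + 7*(1) = 1.
So 2*-3 ≡ 1 (mod 7), and -3 mod 7 = 4.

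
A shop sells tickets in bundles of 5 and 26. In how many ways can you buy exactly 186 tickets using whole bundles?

2

Need nonnegative integers with 5j + 26k = 186.
gcd(5, 26) = 1, and 5·(-5) + 26·(1) = 1.
So (j₀, k₀) = (-930, 186); general j = -930 + 26t, k = 186 - 5t.
j ≥ 0 ⇒ t ≥ 36; k ≥ 0 ⇒ t ≤ 37. That's 2 values of t.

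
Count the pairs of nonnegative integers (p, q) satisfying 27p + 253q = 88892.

gcd(253, 27) = 1  (253 = 9*27 + 10, 27 = 2*10 + 7, 10 = 1*7 + 3, 7 = 2*3 + 1, 3 = 3*1).
Back-substituting, 27*(75) + 253*(-8) = 1.
Scale by 88892: one solution is (6666900, -711136). Reduce p mod 253: (97, 341).
General: p = 97 + 253t, q = 341 - 27t.
p ≥ 0 ⇒ t ≥ 0; q ≥ 0 ⇒ t ≤ 12. So t ∈ [0, 12]: 13 solutions.

13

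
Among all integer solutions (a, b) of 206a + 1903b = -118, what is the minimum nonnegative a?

1847

gcd(1903, 206):
  1903 = 9·206 + 49
  206 = 4·49 + 10
  49 = 4·10 + 9
  10 = 1·9 + 1
  9 = 9·1
so gcd(1903, 206) = 1.
1 divides -118, so solutions exist.
Back-substitute for Bézout coefficients:
  1 = 10 - 1·9
  ... = 206·(194) + 1903·(-21)
Scale by -118/1 = -118: (a₀, b₀) = (-22892, 2478).
General solution: a = -22892 + 1903t, b = 2478 - 206t for integer t.
a ≥ 0: smallest is -22892 mod 1903 = 1847 (at t = 13), with b = -200.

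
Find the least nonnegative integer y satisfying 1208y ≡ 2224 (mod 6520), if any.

493

gcd(6520, 1208) = 8.
8 divides 2224, so solutions exist.
By Bézout, 1208×(-394) + 6520×(73) = 8.
So 1208×(-394) ≡ 8 (mod 6520); multiply by 278: y ≡ -109532 (mod 815).
Smallest nonnegative: y = -109532 mod 815 = 493.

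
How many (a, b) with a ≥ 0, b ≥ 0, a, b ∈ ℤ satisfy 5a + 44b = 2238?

gcd(44, 5) = 1  (44 = 8*5 + 4, 5 = 1*4 + 1, 4 = 4*1).
Back-substituting, 5*(9) + 44*(-1) = 1.
Scale by 2238: one solution is (20142, -2238). Reduce a mod 44: (34, 47).
General: a = 34 + 44t, b = 47 - 5t.
a ≥ 0 ⇒ t ≥ 0; b ≥ 0 ⇒ t ≤ 9. So t ∈ [0, 9]: 10 solutions.

10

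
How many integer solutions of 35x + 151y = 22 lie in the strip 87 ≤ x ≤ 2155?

gcd(151, 35) = 1  (151 = 4×35 + 11, 35 = 3×11 + 2, 11 = 5×2 + 1, 2 = 2×1).
Back-substituting, 35×(-69) + 151×(16) = 1.
Scale by 22: particular solution (-1518, 352); reduce x mod 151: (143, -33).
General solution: x = 143 + 151t, y = -33 - 35t for integer t.
87 ≤ 143 + 151t ≤ 2155 gives t ∈ [0, 13], which is 14 values.

14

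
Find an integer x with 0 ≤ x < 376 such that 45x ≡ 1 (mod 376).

gcd(376, 45) = 1  (376 = 8×45 + 16, 45 = 2×16 + 13, 16 = 1×13 + 3, 13 = 4×3 + 1, 3 = 3×1).
Back-substituting, 45×(117) + 376×(-14) = 1.
So 45×117 ≡ 1 (mod 376), and 117 mod 376 = 117.

117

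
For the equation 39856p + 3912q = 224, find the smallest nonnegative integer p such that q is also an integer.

383

gcd(39856, 3912):
  39856 = 10·3912 + 736
  3912 = 5·736 + 232
  736 = 3·232 + 40
  232 = 5·40 + 32
  40 = 1·32 + 8
  32 = 4·8
so gcd(39856, 3912) = 8.
8 divides 224, so solutions exist.
Back-substitute for Bézout coefficients:
  8 = 40 - 1·32
  ... = 39856·(101) + 3912·(-1029)
Scale by 224/8 = 28: (p₀, q₀) = (2828, -28812).
General solution: p = 2828 + 489t, q = -28812 - 4982t for integer t.
p ≥ 0: smallest is 2828 mod 489 = 383 (at t = -5), with q = -3902.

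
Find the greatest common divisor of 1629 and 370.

1

gcd(1629, 370):
  1629 = 4·370 + 149
  370 = 2·149 + 72
  149 = 2·72 + 5
  72 = 14·5 + 2
  5 = 2·2 + 1
  2 = 2·1
so gcd(1629, 370) = 1.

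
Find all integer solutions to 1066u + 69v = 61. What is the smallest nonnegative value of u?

gcd(1066, 69) = 1  (1066 = 15*69 + 31, 69 = 2*31 + 7, 31 = 4*7 + 3, 7 = 2*3 + 1, 3 = 3*1).
1 divides 61, so solutions exist.
Back-substituting, 1066*(-20) + 69*(309) = 1.
Scale by 61/1 = 61: (u₀, v₀) = (-1220, 18849).
General solution: u = -1220 + 69t, v = 18849 - 1066t for integer t.
u ≥ 0: smallest is -1220 mod 69 = 22 (at t = 18), with v = -339.

22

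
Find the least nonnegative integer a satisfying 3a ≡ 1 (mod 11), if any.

gcd(11, 3) = 1.
1 divides 1, so solutions exist.
By Bézout, 3*(4) + 11*(-1) = 1.
So 3*(4) ≡ 1 (mod 11); multiply by 1: a ≡ 4 (mod 11).
Smallest nonnegative: a = 4 mod 11 = 4.

4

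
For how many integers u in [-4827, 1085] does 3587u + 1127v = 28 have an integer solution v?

gcd(3587, 1127) = 1.
By Bézout, 3587×(-93) + 1127×(296) = 1.
Particular solution: (777, -2473).
General solution: u = 777 + 1127t, v = -2473 - 3587t for integer t.
-4827 ≤ 777 + 1127t ≤ 1085 gives t ∈ [-4, 0], which is 5 values.

5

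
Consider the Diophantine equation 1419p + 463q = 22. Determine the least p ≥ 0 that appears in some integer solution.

gcd(1419, 463) = 1.
1 divides 22, so solutions exist.
By Bézout, 1419*(-108) + 463*(331) = 1.
Scale by 22/1 = 22: (p₀, q₀) = (-2376, 7282).
General solution: p = -2376 + 463t, q = 7282 - 1419t for integer t.
p ≥ 0: smallest is -2376 mod 463 = 402 (at t = 6), with q = -1232.

402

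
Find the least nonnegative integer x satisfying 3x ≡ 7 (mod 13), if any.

gcd(13, 3):
  13 = 4×3 + 1
  3 = 3×1
so gcd(13, 3) = 1.
1 divides 7, so solutions exist.
Back-substitute for Bézout coefficients:
  1 = 13 - 4×3
  ... = 3×(-4) + 13×(1)
So 3×(-4) ≡ 1 (mod 13); multiply by 7: x ≡ -28 (mod 13).
Smallest nonnegative: x = -28 mod 13 = 11.

11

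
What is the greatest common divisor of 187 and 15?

1

gcd(187, 15) = 1  (187 = 12*15 + 7, 15 = 2*7 + 1, 7 = 7*1).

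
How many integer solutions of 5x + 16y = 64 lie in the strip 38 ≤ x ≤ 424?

24

gcd(16, 5):
  16 = 3·5 + 1
  5 = 5·1
so gcd(16, 5) = 1.
Back-substitute for Bézout coefficients:
  1 = 16 - 3·5
  ... = 5·(-3) + 16·(1)
Scale by 64: particular solution (-192, 64); reduce x mod 16: (0, 4).
General solution: x = 0 + 16t, y = 4 - 5t for integer t.
38 ≤ 0 + 16t ≤ 424 gives t ∈ [3, 26], which is 24 values.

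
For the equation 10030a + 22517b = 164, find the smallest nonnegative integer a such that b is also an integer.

4912

gcd(22517, 10030):
  22517 = 2×10030 + 2457
  10030 = 4×2457 + 202
  2457 = 12×202 + 33
  202 = 6×33 + 4
  33 = 8×4 + 1
  4 = 4×1
so gcd(22517, 10030) = 1.
1 divides 164, so solutions exist.
Back-substitute for Bézout coefficients:
  1 = 33 - 8×4
  ... = 10030×(-5462) + 22517×(2433)
Scale by 164/1 = 164: (a₀, b₀) = (-895768, 399012).
General solution: a = -895768 + 22517t, b = 399012 - 10030t for integer t.
a ≥ 0: smallest is -895768 mod 22517 = 4912 (at t = 40), with b = -2188.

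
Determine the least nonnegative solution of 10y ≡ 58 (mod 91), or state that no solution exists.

24

gcd(91, 10):
  91 = 9×10 + 1
  10 = 10×1
so gcd(91, 10) = 1.
1 divides 58, so solutions exist.
Back-substitute for Bézout coefficients:
  1 = 91 - 9×10
  ... = 10×(-9) + 91×(1)
So 10×(-9) ≡ 1 (mod 91); multiply by 58: y ≡ -522 (mod 91).
Smallest nonnegative: y = -522 mod 91 = 24.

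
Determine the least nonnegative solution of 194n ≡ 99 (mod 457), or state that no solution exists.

17

gcd(457, 194):
  457 = 2×194 + 69
  194 = 2×69 + 56
  69 = 1×56 + 13
  56 = 4×13 + 4
  13 = 3×4 + 1
  4 = 4×1
so gcd(457, 194) = 1.
1 divides 99, so solutions exist.
Back-substitute for Bézout coefficients:
  1 = 13 - 3×4
  ... = 194×(-106) + 457×(45)
So 194×(-106) ≡ 1 (mod 457); multiply by 99: n ≡ -10494 (mod 457).
Smallest nonnegative: n = -10494 mod 457 = 17.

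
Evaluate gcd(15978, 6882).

gcd(15978, 6882):
  15978 = 2·6882 + 2214
  6882 = 3·2214 + 240
  2214 = 9·240 + 54
  240 = 4·54 + 24
  54 = 2·24 + 6
  24 = 4·6
so gcd(15978, 6882) = 6.

6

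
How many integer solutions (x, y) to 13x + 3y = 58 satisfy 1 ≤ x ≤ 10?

gcd(13, 3) = 1.
By Bézout, 13·(1) + 3·(-4) = 1.
Particular solution: (1, 15).
General solution: x = 1 + 3t, y = 15 - 13t for integer t.
1 ≤ 1 + 3t ≤ 10 gives t ∈ [0, 3], which is 4 values.

4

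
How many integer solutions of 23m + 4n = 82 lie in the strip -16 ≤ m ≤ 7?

6

gcd(23, 4) = 1.
By Bézout, 23×(-1) + 4×(6) = 1.
Particular solution: (2, 9).
General solution: m = 2 + 4t, n = 9 - 23t for integer t.
-16 ≤ 2 + 4t ≤ 7 gives t ∈ [-4, 1], which is 6 values.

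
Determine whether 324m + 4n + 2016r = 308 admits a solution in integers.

gcd(324, 4) = 4.
gcd(4, 2016) = 4.
4 divides 308, so integer solutions exist.

yes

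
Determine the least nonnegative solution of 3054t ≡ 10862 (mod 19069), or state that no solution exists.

gcd(19069, 3054) = 1  (19069 = 6·3054 + 745, 3054 = 4·745 + 74, 745 = 10·74 + 5, 74 = 14·5 + 4, 5 = 1·4 + 1, 4 = 4·1).
1 divides 10862, so solutions exist.
Back-substituting, 3054·(-3865) + 19069·(619) = 1.
So 3054·(-3865) ≡ 1 (mod 19069); multiply by 10862: t ≡ -41981630 (mod 19069).
Smallest nonnegative: t = -41981630 mod 19069 = 8308.

8308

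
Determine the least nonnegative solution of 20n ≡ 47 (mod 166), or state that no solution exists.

gcd(166, 20):
  166 = 8·20 + 6
  20 = 3·6 + 2
  6 = 3·2
so gcd(166, 20) = 2.
2 does not divide 47, so the congruence has no solution.

no solution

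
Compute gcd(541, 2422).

1

gcd(2422, 541):
  2422 = 4×541 + 258
  541 = 2×258 + 25
  258 = 10×25 + 8
  25 = 3×8 + 1
  8 = 8×1
so gcd(2422, 541) = 1.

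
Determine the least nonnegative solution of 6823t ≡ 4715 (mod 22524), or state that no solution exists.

5309

gcd(22524, 6823) = 1.
1 divides 4715, so solutions exist.
By Bézout, 6823*(-2225) + 22524*(674) = 1.
So 6823*(-2225) ≡ 1 (mod 22524); multiply by 4715: t ≡ -10490875 (mod 22524).
Smallest nonnegative: t = -10490875 mod 22524 = 5309.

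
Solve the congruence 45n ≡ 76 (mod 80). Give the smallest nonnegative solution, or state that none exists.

no solution

gcd(80, 45) = 5.
5 does not divide 76, so the congruence has no solution.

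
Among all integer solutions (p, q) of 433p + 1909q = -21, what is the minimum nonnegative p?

1230

gcd(1909, 433) = 1  (1909 = 4·433 + 177, 433 = 2·177 + 79, 177 = 2·79 + 19, 79 = 4·19 + 3, 19 = 6·3 + 1, 3 = 3·1).
1 divides -21, so solutions exist.
Back-substituting, 433·(-604) + 1909·(137) = 1.
Scale by -21/1 = -21: (p₀, q₀) = (12684, -2877).
General solution: p = 12684 + 1909t, q = -2877 - 433t for integer t.
p ≥ 0: smallest is 12684 mod 1909 = 1230 (at t = -6), with q = -279.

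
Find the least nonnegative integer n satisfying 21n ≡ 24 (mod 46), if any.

34

gcd(46, 21) = 1.
1 divides 24, so solutions exist.
By Bézout, 21*(11) + 46*(-5) = 1.
So 21*(11) ≡ 1 (mod 46); multiply by 24: n ≡ 264 (mod 46).
Smallest nonnegative: n = 264 mod 46 = 34.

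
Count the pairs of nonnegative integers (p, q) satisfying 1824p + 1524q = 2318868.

10

gcd(1824, 1524) = 12.
By Bézout, 1824*(61) + 1524*(-73) = 12.
One solution: (74, 1433).
General: p = 74 + 127t, q = 1433 - 152t.
p ≥ 0 ⇒ t ≥ 0; q ≥ 0 ⇒ t ≤ 9. So t ∈ [0, 9]: 10 solutions.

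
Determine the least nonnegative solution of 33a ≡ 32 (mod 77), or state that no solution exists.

no solution

gcd(77, 33) = 11.
11 does not divide 32, so the congruence has no solution.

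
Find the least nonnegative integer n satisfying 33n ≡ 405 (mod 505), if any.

gcd(505, 33) = 1  (505 = 15*33 + 10, 33 = 3*10 + 3, 10 = 3*3 + 1, 3 = 3*1).
1 divides 405, so solutions exist.
Back-substituting, 33*(-153) + 505*(10) = 1.
So 33*(-153) ≡ 1 (mod 505); multiply by 405: n ≡ -61965 (mod 505).
Smallest nonnegative: n = -61965 mod 505 = 150.

150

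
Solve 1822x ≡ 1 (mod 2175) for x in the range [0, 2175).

gcd(2175, 1822) = 1  (2175 = 1×1822 + 353, 1822 = 5×353 + 57, 353 = 6×57 + 11, 57 = 5×11 + 2, 11 = 5×2 + 1, 2 = 2×1).
Back-substituting, 1822×(-992) + 2175×(831) = 1.
So 1822×-992 ≡ 1 (mod 2175), and -992 mod 2175 = 1183.

1183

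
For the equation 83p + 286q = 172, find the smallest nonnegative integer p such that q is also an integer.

gcd(286, 83) = 1  (286 = 3*83 + 37, 83 = 2*37 + 9, 37 = 4*9 + 1, 9 = 9*1).
1 divides 172, so solutions exist.
Back-substituting, 83*(-31) + 286*(9) = 1.
Scale by 172/1 = 172: (p₀, q₀) = (-5332, 1548).
General solution: p = -5332 + 286t, q = 1548 - 83t for integer t.
p ≥ 0: smallest is -5332 mod 286 = 102 (at t = 19), with q = -29.

102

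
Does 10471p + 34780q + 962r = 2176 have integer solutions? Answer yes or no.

no

gcd(34780, 10471) = 37.
gcd(37, 962) = 37.
37 does not divide 2176 (remainder 30), so no integer solutions.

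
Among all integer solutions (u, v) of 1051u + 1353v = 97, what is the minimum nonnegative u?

40

gcd(1353, 1051) = 1.
1 divides 97, so solutions exist.
By Bézout, 1051*(112) + 1353*(-87) = 1.
Scale by 97/1 = 97: (u₀, v₀) = (10864, -8439).
General solution: u = 10864 + 1353t, v = -8439 - 1051t for integer t.
u ≥ 0: smallest is 10864 mod 1353 = 40 (at t = -8), with v = -31.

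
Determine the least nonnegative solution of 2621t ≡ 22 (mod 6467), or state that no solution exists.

5976

gcd(6467, 2621) = 1  (6467 = 2*2621 + 1225, 2621 = 2*1225 + 171, 1225 = 7*171 + 28, 171 = 6*28 + 3, 28 = 9*3 + 1, 3 = 3*1).
1 divides 22, so solutions exist.
Back-substituting, 2621*(-2080) + 6467*(843) = 1.
So 2621*(-2080) ≡ 1 (mod 6467); multiply by 22: t ≡ -45760 (mod 6467).
Smallest nonnegative: t = -45760 mod 6467 = 5976.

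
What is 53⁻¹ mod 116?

gcd(116, 53) = 1.
By Bézout, 53·(-35) + 116·(16) = 1.
So 53·-35 ≡ 1 (mod 116), and -35 mod 116 = 81.

81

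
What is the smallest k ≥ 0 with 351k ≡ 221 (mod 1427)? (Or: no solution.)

582

gcd(1427, 351) = 1.
1 divides 221, so solutions exist.
By Bézout, 351×(248) + 1427×(-61) = 1.
So 351×(248) ≡ 1 (mod 1427); multiply by 221: k ≡ 54808 (mod 1427).
Smallest nonnegative: k = 54808 mod 1427 = 582.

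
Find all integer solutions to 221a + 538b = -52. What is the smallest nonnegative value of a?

gcd(538, 221) = 1.
1 divides -52, so solutions exist.
By Bézout, 221×(-241) + 538×(99) = 1.
Scale by -52/1 = -52: (a₀, b₀) = (12532, -5148).
General solution: a = 12532 + 538t, b = -5148 - 221t for integer t.
a ≥ 0: smallest is 12532 mod 538 = 158 (at t = -23), with b = -65.

158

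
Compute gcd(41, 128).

gcd(128, 41) = 1  (128 = 3·41 + 5, 41 = 8·5 + 1, 5 = 5·1).

1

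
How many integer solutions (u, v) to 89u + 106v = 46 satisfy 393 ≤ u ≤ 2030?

gcd(106, 89) = 1.
By Bézout, 89*(-25) + 106*(21) = 1.
Particular solution: (16, -13).
General solution: u = 16 + 106t, v = -13 - 89t for integer t.
393 ≤ 16 + 106t ≤ 2030 gives t ∈ [4, 19], which is 16 values.

16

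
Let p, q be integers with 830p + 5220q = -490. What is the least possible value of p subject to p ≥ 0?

295

gcd(5220, 830) = 10.
10 divides -490, so solutions exist.
By Bézout, 830×(239) + 5220×(-38) = 10.
Scale by -490/10 = -49: (p₀, q₀) = (-11711, 1862).
General solution: p = -11711 + 522t, q = 1862 - 83t for integer t.
p ≥ 0: smallest is -11711 mod 522 = 295 (at t = 23), with q = -47.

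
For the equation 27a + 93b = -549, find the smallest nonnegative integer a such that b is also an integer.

21

gcd(93, 27) = 3  (93 = 3*27 + 12, 27 = 2*12 + 3, 12 = 4*3).
3 divides -549, so solutions exist.
Back-substituting, 27*(7) + 93*(-2) = 3.
Scale by -549/3 = -183: (a₀, b₀) = (-1281, 366).
General solution: a = -1281 + 31t, b = 366 - 9t for integer t.
a ≥ 0: smallest is -1281 mod 31 = 21 (at t = 42), with b = -12.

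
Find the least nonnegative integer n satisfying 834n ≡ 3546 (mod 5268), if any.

gcd(5268, 834) = 6  (5268 = 6*834 + 264, 834 = 3*264 + 42, 264 = 6*42 + 12, 42 = 3*12 + 6, 12 = 2*6).
6 divides 3546, so solutions exist.
Back-substituting, 834*(379) + 5268*(-60) = 6.
So 834*(379) ≡ 6 (mod 5268); multiply by 591: n ≡ 223989 (mod 878).
Smallest nonnegative: n = 223989 mod 878 = 99.

99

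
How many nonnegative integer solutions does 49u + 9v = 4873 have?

gcd(49, 9) = 1  (49 = 5·9 + 4, 9 = 2·4 + 1, 4 = 4·1).
Back-substituting, 49·(-2) + 9·(11) = 1.
Scale by 4873: one solution is (-9746, 53603). Reduce u mod 9: (1, 536).
General: u = 1 + 9t, v = 536 - 49t.
u ≥ 0 ⇒ t ≥ 0; v ≥ 0 ⇒ t ≤ 10. So t ∈ [0, 10]: 11 solutions.

11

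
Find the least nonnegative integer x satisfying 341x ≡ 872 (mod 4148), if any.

2776

gcd(4148, 341) = 1  (4148 = 12*341 + 56, 341 = 6*56 + 5, 56 = 11*5 + 1, 5 = 5*1).
1 divides 872, so solutions exist.
Back-substituting, 341*(-815) + 4148*(67) = 1.
So 341*(-815) ≡ 1 (mod 4148); multiply by 872: x ≡ -710680 (mod 4148).
Smallest nonnegative: x = -710680 mod 4148 = 2776.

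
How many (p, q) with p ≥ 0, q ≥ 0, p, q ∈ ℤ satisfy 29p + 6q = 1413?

gcd(29, 6):
  29 = 4·6 + 5
  6 = 1·5 + 1
  5 = 5·1
so gcd(29, 6) = 1.
Back-substitute for Bézout coefficients:
  1 = 6 - 1·5
  ... = 29·(-1) + 6·(5)
Scale by 1413: one solution is (-1413, 7065). Reduce p mod 6: (3, 221).
General: p = 3 + 6t, q = 221 - 29t.
p ≥ 0 ⇒ t ≥ 0; q ≥ 0 ⇒ t ≤ 7. So t ∈ [0, 7]: 8 solutions.

8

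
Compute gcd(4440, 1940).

gcd(4440, 1940):
  4440 = 2·1940 + 560
  1940 = 3·560 + 260
  560 = 2·260 + 40
  260 = 6·40 + 20
  40 = 2·20
so gcd(4440, 1940) = 20.

20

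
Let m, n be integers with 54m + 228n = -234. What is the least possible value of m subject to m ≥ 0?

21

gcd(228, 54) = 6  (228 = 4*54 + 12, 54 = 4*12 + 6, 12 = 2*6).
6 divides -234, so solutions exist.
Back-substituting, 54*(17) + 228*(-4) = 6.
Scale by -234/6 = -39: (m₀, n₀) = (-663, 156).
General solution: m = -663 + 38t, n = 156 - 9t for integer t.
m ≥ 0: smallest is -663 mod 38 = 21 (at t = 18), with n = -6.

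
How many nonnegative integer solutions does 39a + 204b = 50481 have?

gcd(204, 39) = 3  (204 = 5*39 + 9, 39 = 4*9 + 3, 9 = 3*3).
Back-substituting, 39*(21) + 204*(-4) = 3.
Scale by 16827: one solution is (353367, -67308). Reduce a mod 68: (39, 240).
General: a = 39 + 68t, b = 240 - 13t.
a ≥ 0 ⇒ t ≥ 0; b ≥ 0 ⇒ t ≤ 18. So t ∈ [0, 18]: 19 solutions.

19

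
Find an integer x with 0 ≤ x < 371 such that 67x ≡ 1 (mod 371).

72

gcd(371, 67):
  371 = 5×67 + 36
  67 = 1×36 + 31
  36 = 1×31 + 5
  31 = 6×5 + 1
  5 = 5×1
so gcd(371, 67) = 1.
Back-substitute for Bézout coefficients:
  1 = 31 - 6×5
  ... = 67×(72) + 371×(-13)
So 67×72 ≡ 1 (mod 371), and 72 mod 371 = 72.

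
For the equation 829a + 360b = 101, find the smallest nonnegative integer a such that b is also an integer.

gcd(829, 360) = 1.
1 divides 101, so solutions exist.
By Bézout, 829·(109) + 360·(-251) = 1.
Scale by 101/1 = 101: (a₀, b₀) = (11009, -25351).
General solution: a = 11009 + 360t, b = -25351 - 829t for integer t.
a ≥ 0: smallest is 11009 mod 360 = 209 (at t = -30), with b = -481.

209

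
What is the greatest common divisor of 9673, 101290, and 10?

1

gcd(101290, 9673):
  101290 = 10*9673 + 4560
  9673 = 2*4560 + 553
  4560 = 8*553 + 136
  553 = 4*136 + 9
  136 = 15*9 + 1
  9 = 9*1
so gcd(101290, 9673) = 1.
gcd(1, 10) = 1.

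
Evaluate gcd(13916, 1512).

gcd(13916, 1512):
  13916 = 9*1512 + 308
  1512 = 4*308 + 280
  308 = 1*280 + 28
  280 = 10*28
so gcd(13916, 1512) = 28.

28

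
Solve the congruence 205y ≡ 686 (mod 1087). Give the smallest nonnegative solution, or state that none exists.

gcd(1087, 205) = 1  (1087 = 5*205 + 62, 205 = 3*62 + 19, 62 = 3*19 + 5, 19 = 3*5 + 4, 5 = 1*4 + 1, 4 = 4*1).
1 divides 686, so solutions exist.
Back-substituting, 205*(-228) + 1087*(43) = 1.
So 205*(-228) ≡ 1 (mod 1087); multiply by 686: y ≡ -156408 (mod 1087).
Smallest nonnegative: y = -156408 mod 1087 = 120.

120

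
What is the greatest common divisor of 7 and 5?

1

gcd(7, 5):
  7 = 1×5 + 2
  5 = 2×2 + 1
  2 = 2×1
so gcd(7, 5) = 1.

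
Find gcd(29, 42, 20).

gcd(42, 29) = 1.
gcd(1, 20) = 1.

1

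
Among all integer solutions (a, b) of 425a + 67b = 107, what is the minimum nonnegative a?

gcd(425, 67) = 1.
1 divides 107, so solutions exist.
By Bézout, 425×(-32) + 67×(203) = 1.
Scale by 107/1 = 107: (a₀, b₀) = (-3424, 21721).
General solution: a = -3424 + 67t, b = 21721 - 425t for integer t.
a ≥ 0: smallest is -3424 mod 67 = 60 (at t = 52), with b = -379.

60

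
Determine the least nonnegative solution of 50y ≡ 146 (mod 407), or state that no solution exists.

182

gcd(407, 50) = 1.
1 divides 146, so solutions exist.
By Bézout, 50*(57) + 407*(-7) = 1.
So 50*(57) ≡ 1 (mod 407); multiply by 146: y ≡ 8322 (mod 407).
Smallest nonnegative: y = 8322 mod 407 = 182.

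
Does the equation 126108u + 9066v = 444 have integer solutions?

yes

gcd(126108, 9066):
  126108 = 13·9066 + 8250
  9066 = 1·8250 + 816
  8250 = 10·816 + 90
  816 = 9·90 + 6
  90 = 15·6
so gcd(126108, 9066) = 6.
6 divides 444, so integer solutions exist.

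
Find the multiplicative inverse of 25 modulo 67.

59

gcd(67, 25) = 1  (67 = 2*25 + 17, 25 = 1*17 + 8, 17 = 2*8 + 1, 8 = 8*1).
Back-substituting, 25*(-8) + 67*(3) = 1.
So 25*-8 ≡ 1 (mod 67), and -8 mod 67 = 59.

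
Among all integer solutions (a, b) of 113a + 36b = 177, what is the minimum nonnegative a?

gcd(113, 36):
  113 = 3×36 + 5
  36 = 7×5 + 1
  5 = 5×1
so gcd(113, 36) = 1.
1 divides 177, so solutions exist.
Back-substitute for Bézout coefficients:
  1 = 36 - 7×5
  ... = 113×(-7) + 36×(22)
Scale by 177/1 = 177: (a₀, b₀) = (-1239, 3894).
General solution: a = -1239 + 36t, b = 3894 - 113t for integer t.
a ≥ 0: smallest is -1239 mod 36 = 21 (at t = 35), with b = -61.

21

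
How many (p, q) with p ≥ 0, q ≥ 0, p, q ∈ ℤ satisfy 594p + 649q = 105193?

gcd(649, 594) = 11  (649 = 1*594 + 55, 594 = 10*55 + 44, 55 = 1*44 + 11, 44 = 4*11).
Back-substituting, 594*(-12) + 649*(11) = 11.
Scale by 9563: one solution is (-114756, 105193). Reduce p mod 59: (58, 109).
General: p = 58 + 59t, q = 109 - 54t.
p ≥ 0 ⇒ t ≥ 0; q ≥ 0 ⇒ t ≤ 2. So t ∈ [0, 2]: 3 solutions.

3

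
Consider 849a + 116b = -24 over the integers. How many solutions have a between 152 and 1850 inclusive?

gcd(849, 116) = 1  (849 = 7×116 + 37, 116 = 3×37 + 5, 37 = 7×5 + 2, 5 = 2×2 + 1, 2 = 2×1).
Back-substituting, 849×(-47) + 116×(344) = 1.
Scale by -24: particular solution (1128, -8256); reduce a mod 116: (84, -615).
General solution: a = 84 + 116t, b = -615 - 849t for integer t.
152 ≤ 84 + 116t ≤ 1850 gives t ∈ [1, 15], which is 15 values.

15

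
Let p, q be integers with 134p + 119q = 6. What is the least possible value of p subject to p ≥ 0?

gcd(134, 119) = 1  (134 = 1·119 + 15, 119 = 7·15 + 14, 15 = 1·14 + 1, 14 = 14·1).
1 divides 6, so solutions exist.
Back-substituting, 134·(8) + 119·(-9) = 1.
Scale by 6/1 = 6: (p₀, q₀) = (48, -54).
General solution: p = 48 + 119t, q = -54 - 134t for integer t.
p ≥ 0: smallest is 48 mod 119 = 48 (at t = 0), with q = -54.

48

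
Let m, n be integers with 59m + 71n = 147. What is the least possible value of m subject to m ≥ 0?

gcd(71, 59) = 1.
1 divides 147, so solutions exist.
By Bézout, 59·(-6) + 71·(5) = 1.
Scale by 147/1 = 147: (m₀, n₀) = (-882, 735).
General solution: m = -882 + 71t, n = 735 - 59t for integer t.
m ≥ 0: smallest is -882 mod 71 = 41 (at t = 13), with n = -32.

41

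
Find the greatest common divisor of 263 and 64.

1

gcd(263, 64) = 1  (263 = 4·64 + 7, 64 = 9·7 + 1, 7 = 7·1).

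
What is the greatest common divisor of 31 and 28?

gcd(31, 28):
  31 = 1×28 + 3
  28 = 9×3 + 1
  3 = 3×1
so gcd(31, 28) = 1.

1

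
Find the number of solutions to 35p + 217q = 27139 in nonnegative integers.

gcd(217, 35) = 7.
By Bézout, 35×(-6) + 217×(1) = 7.
One solution: (19, 122).
General: p = 19 + 31t, q = 122 - 5t.
p ≥ 0 ⇒ t ≥ 0; q ≥ 0 ⇒ t ≤ 24. So t ∈ [0, 24]: 25 solutions.

25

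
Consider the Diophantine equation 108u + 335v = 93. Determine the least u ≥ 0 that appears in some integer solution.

66

gcd(335, 108):
  335 = 3·108 + 11
  108 = 9·11 + 9
  11 = 1·9 + 2
  9 = 4·2 + 1
  2 = 2·1
so gcd(335, 108) = 1.
1 divides 93, so solutions exist.
Back-substitute for Bézout coefficients:
  1 = 9 - 4·2
  ... = 108·(152) + 335·(-49)
Scale by 93/1 = 93: (u₀, v₀) = (14136, -4557).
General solution: u = 14136 + 335t, v = -4557 - 108t for integer t.
u ≥ 0: smallest is 14136 mod 335 = 66 (at t = -42), with v = -21.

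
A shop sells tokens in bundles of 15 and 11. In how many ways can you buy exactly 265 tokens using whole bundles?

Need nonnegative integers with 15j + 11k = 265.
gcd(15, 11) = 1, and 15·(3) + 11·(-4) = 1.
So (j₀, k₀) = (795, -1060); general j = 795 + 11t, k = -1060 - 15t.
j ≥ 0 ⇒ t ≥ -72; k ≥ 0 ⇒ t ≤ -71. That's 2 values of t.

2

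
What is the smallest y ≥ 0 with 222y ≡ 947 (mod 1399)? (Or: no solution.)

gcd(1399, 222) = 1  (1399 = 6*222 + 67, 222 = 3*67 + 21, 67 = 3*21 + 4, 21 = 5*4 + 1, 4 = 4*1).
1 divides 947, so solutions exist.
Back-substituting, 222*(334) + 1399*(-53) = 1.
So 222*(334) ≡ 1 (mod 1399); multiply by 947: y ≡ 316298 (mod 1399).
Smallest nonnegative: y = 316298 mod 1399 = 124.

124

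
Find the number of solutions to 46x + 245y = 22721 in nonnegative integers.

gcd(245, 46):
  245 = 5*46 + 15
  46 = 3*15 + 1
  15 = 15*1
so gcd(245, 46) = 1.
Back-substitute for Bézout coefficients:
  1 = 46 - 3*15
  ... = 46*(16) + 245*(-3)
Scale by 22721: one solution is (363536, -68163). Reduce x mod 245: (201, 55).
General: x = 201 + 245t, y = 55 - 46t.
x ≥ 0 ⇒ t ≥ 0; y ≥ 0 ⇒ t ≤ 1. So t ∈ [0, 1]: 2 solutions.

2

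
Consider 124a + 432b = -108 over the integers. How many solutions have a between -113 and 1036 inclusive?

11

gcd(432, 124):
  432 = 3×124 + 60
  124 = 2×60 + 4
  60 = 15×4
so gcd(432, 124) = 4.
Back-substitute for Bézout coefficients:
  4 = 124 - 2×60
  ... = 124×(7) + 432×(-2)
Scale by -27: particular solution (-189, 54); reduce a mod 108: (27, -8).
General solution: a = 27 + 108t, b = -8 - 31t for integer t.
-113 ≤ 27 + 108t ≤ 1036 gives t ∈ [-1, 9], which is 11 values.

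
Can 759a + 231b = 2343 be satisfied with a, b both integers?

yes

gcd(759, 231) = 33  (759 = 3×231 + 66, 231 = 3×66 + 33, 66 = 2×33).
33 divides 2343, so integer solutions exist.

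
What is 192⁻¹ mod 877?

gcd(877, 192) = 1  (877 = 4·192 + 109, 192 = 1·109 + 83, 109 = 1·83 + 26, 83 = 3·26 + 5, 26 = 5·5 + 1, 5 = 5·1).
Back-substituting, 192·(-169) + 877·(37) = 1.
So 192·-169 ≡ 1 (mod 877), and -169 mod 877 = 708.

708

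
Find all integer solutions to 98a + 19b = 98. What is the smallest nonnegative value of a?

1

gcd(98, 19) = 1.
1 divides 98, so solutions exist.
By Bézout, 98·(-6) + 19·(31) = 1.
Scale by 98/1 = 98: (a₀, b₀) = (-588, 3038).
General solution: a = -588 + 19t, b = 3038 - 98t for integer t.
a ≥ 0: smallest is -588 mod 19 = 1 (at t = 31), with b = 0.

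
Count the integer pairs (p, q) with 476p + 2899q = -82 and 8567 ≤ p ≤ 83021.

gcd(2899, 476) = 1.
By Bézout, 476·(-944) + 2899·(155) = 1.
Particular solution: (2034, -334).
General solution: p = 2034 + 2899t, q = -334 - 476t for integer t.
8567 ≤ 2034 + 2899t ≤ 83021 gives t ∈ [3, 27], which is 25 values.

25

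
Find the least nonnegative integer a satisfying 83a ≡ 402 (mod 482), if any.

452

gcd(482, 83):
  482 = 5×83 + 67
  83 = 1×67 + 16
  67 = 4×16 + 3
  16 = 5×3 + 1
  3 = 3×1
so gcd(482, 83) = 1.
1 divides 402, so solutions exist.
Back-substitute for Bézout coefficients:
  1 = 16 - 5×3
  ... = 83×(151) + 482×(-26)
So 83×(151) ≡ 1 (mod 482); multiply by 402: a ≡ 60702 (mod 482).
Smallest nonnegative: a = 60702 mod 482 = 452.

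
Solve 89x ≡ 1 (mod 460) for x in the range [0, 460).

gcd(460, 89):
  460 = 5×89 + 15
  89 = 5×15 + 14
  15 = 1×14 + 1
  14 = 14×1
so gcd(460, 89) = 1.
Back-substitute for Bézout coefficients:
  1 = 15 - 1×14
  ... = 89×(-31) + 460×(6)
So 89×-31 ≡ 1 (mod 460), and -31 mod 460 = 429.

429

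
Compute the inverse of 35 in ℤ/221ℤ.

120

gcd(221, 35) = 1  (221 = 6*35 + 11, 35 = 3*11 + 2, 11 = 5*2 + 1, 2 = 2*1).
Back-substituting, 35*(-101) + 221*(16) = 1.
So 35*-101 ≡ 1 (mod 221), and -101 mod 221 = 120.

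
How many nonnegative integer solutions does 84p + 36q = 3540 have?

gcd(84, 36) = 12.
By Bézout, 84*(1) + 36*(-2) = 12.
One solution: (1, 96).
General: p = 1 + 3t, q = 96 - 7t.
p ≥ 0 ⇒ t ≥ 0; q ≥ 0 ⇒ t ≤ 13. So t ∈ [0, 13]: 14 solutions.

14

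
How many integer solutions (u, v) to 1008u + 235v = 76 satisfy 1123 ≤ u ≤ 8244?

gcd(1008, 235):
  1008 = 4*235 + 68
  235 = 3*68 + 31
  68 = 2*31 + 6
  31 = 5*6 + 1
  6 = 6*1
so gcd(1008, 235) = 1.
Back-substitute for Bézout coefficients:
  1 = 31 - 5*6
  ... = 1008*(-38) + 235*(163)
Scale by 76: particular solution (-2888, 12388); reduce u mod 235: (167, -716).
General solution: u = 167 + 235t, v = -716 - 1008t for integer t.
1123 ≤ 167 + 235t ≤ 8244 gives t ∈ [5, 34], which is 30 values.

30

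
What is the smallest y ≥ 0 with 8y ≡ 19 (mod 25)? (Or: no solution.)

18

gcd(25, 8):
  25 = 3·8 + 1
  8 = 8·1
so gcd(25, 8) = 1.
1 divides 19, so solutions exist.
Back-substitute for Bézout coefficients:
  1 = 25 - 3·8
  ... = 8·(-3) + 25·(1)
So 8·(-3) ≡ 1 (mod 25); multiply by 19: y ≡ -57 (mod 25).
Smallest nonnegative: y = -57 mod 25 = 18.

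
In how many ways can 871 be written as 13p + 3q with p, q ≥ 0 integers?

gcd(13, 3) = 1  (13 = 4×3 + 1, 3 = 3×1).
Back-substituting, 13×(1) + 3×(-4) = 1.
Scale by 871: one solution is (871, -3484). Reduce p mod 3: (1, 286).
General: p = 1 + 3t, q = 286 - 13t.
p ≥ 0 ⇒ t ≥ 0; q ≥ 0 ⇒ t ≤ 22. So t ∈ [0, 22]: 23 solutions.

23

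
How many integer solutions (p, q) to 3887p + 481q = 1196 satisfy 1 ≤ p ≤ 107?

3

gcd(3887, 481) = 13  (3887 = 8*481 + 39, 481 = 12*39 + 13, 39 = 3*13).
Back-substituting, 3887*(-12) + 481*(97) = 13.
Scale by 92: particular solution (-1104, 8924); reduce p mod 37: (6, -46).
General solution: p = 6 + 37t, q = -46 - 299t for integer t.
1 ≤ 6 + 37t ≤ 107 gives t ∈ [0, 2], which is 3 values.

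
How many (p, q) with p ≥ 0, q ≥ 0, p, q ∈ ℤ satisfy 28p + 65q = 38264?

21

gcd(65, 28) = 1.
By Bézout, 28×(7) + 65×(-3) = 1.
One solution: (48, 568).
General: p = 48 + 65t, q = 568 - 28t.
p ≥ 0 ⇒ t ≥ 0; q ≥ 0 ⇒ t ≤ 20. So t ∈ [0, 20]: 21 solutions.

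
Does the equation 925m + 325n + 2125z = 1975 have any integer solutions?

yes

gcd(925, 325) = 25.
gcd(25, 2125) = 25.
25 divides 1975, so integer solutions exist.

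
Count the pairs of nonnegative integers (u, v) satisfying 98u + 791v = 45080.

gcd(791, 98):
  791 = 8*98 + 7
  98 = 14*7
so gcd(791, 98) = 7.
Back-substitute for Bézout coefficients:
  7 = 791 - 8*98
  ... = 98*(-8) + 791*(1)
Scale by 6440: one solution is (-51520, 6440). Reduce u mod 113: (8, 56).
General: u = 8 + 113t, v = 56 - 14t.
u ≥ 0 ⇒ t ≥ 0; v ≥ 0 ⇒ t ≤ 4. So t ∈ [0, 4]: 5 solutions.

5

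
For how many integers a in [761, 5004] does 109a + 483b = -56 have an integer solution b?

9

gcd(483, 109) = 1.
By Bézout, 109*(226) + 483*(-51) = 1.
Particular solution: (385, -87).
General solution: a = 385 + 483t, b = -87 - 109t for integer t.
761 ≤ 385 + 483t ≤ 5004 gives t ∈ [1, 9], which is 9 values.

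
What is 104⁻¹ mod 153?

gcd(153, 104) = 1  (153 = 1*104 + 49, 104 = 2*49 + 6, 49 = 8*6 + 1, 6 = 6*1).
Back-substituting, 104*(-25) + 153*(17) = 1.
So 104*-25 ≡ 1 (mod 153), and -25 mod 153 = 128.

128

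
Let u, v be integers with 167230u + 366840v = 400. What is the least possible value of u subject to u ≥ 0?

gcd(366840, 167230) = 10.
10 divides 400, so solutions exist.
By Bézout, 167230×(-2753) + 366840×(1255) = 10.
Scale by 400/10 = 40: (u₀, v₀) = (-110120, 50200).
General solution: u = -110120 + 36684t, v = 50200 - 16723t for integer t.
u ≥ 0: smallest is -110120 mod 36684 = 36616 (at t = 4), with v = -16692.

36616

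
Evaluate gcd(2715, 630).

15

gcd(2715, 630) = 15  (2715 = 4*630 + 195, 630 = 3*195 + 45, 195 = 4*45 + 15, 45 = 3*15).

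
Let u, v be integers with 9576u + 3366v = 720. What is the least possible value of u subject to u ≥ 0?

76

gcd(9576, 3366):
  9576 = 2·3366 + 2844
  3366 = 1·2844 + 522
  2844 = 5·522 + 234
  522 = 2·234 + 54
  234 = 4·54 + 18
  54 = 3·18
so gcd(9576, 3366) = 18.
18 divides 720, so solutions exist.
Back-substitute for Bézout coefficients:
  18 = 234 - 4·54
  ... = 9576·(58) + 3366·(-165)
Scale by 720/18 = 40: (u₀, v₀) = (2320, -6600).
General solution: u = 2320 + 187t, v = -6600 - 532t for integer t.
u ≥ 0: smallest is 2320 mod 187 = 76 (at t = -12), with v = -216.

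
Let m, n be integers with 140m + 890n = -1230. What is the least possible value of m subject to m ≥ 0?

gcd(890, 140):
  890 = 6×140 + 50
  140 = 2×50 + 40
  50 = 1×40 + 10
  40 = 4×10
so gcd(890, 140) = 10.
10 divides -1230, so solutions exist.
Back-substitute for Bézout coefficients:
  10 = 50 - 1×40
  ... = 140×(-19) + 890×(3)
Scale by -1230/10 = -123: (m₀, n₀) = (2337, -369).
General solution: m = 2337 + 89t, n = -369 - 14t for integer t.
m ≥ 0: smallest is 2337 mod 89 = 23 (at t = -26), with n = -5.

23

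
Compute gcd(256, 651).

gcd(651, 256) = 1  (651 = 2·256 + 139, 256 = 1·139 + 117, 139 = 1·117 + 22, 117 = 5·22 + 7, 22 = 3·7 + 1, 7 = 7·1).

1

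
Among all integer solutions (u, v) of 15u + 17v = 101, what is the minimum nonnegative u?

9

gcd(17, 15):
  17 = 1*15 + 2
  15 = 7*2 + 1
  2 = 2*1
so gcd(17, 15) = 1.
1 divides 101, so solutions exist.
Back-substitute for Bézout coefficients:
  1 = 15 - 7*2
  ... = 15*(8) + 17*(-7)
Scale by 101/1 = 101: (u₀, v₀) = (808, -707).
General solution: u = 808 + 17t, v = -707 - 15t for integer t.
u ≥ 0: smallest is 808 mod 17 = 9 (at t = -47), with v = -2.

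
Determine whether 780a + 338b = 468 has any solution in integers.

gcd(780, 338) = 26.
26 divides 468, so integer solutions exist.

yes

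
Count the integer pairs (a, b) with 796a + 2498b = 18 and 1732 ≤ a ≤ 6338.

4

gcd(2498, 796) = 2  (2498 = 3·796 + 110, 796 = 7·110 + 26, 110 = 4·26 + 6, 26 = 4·6 + 2, 6 = 3·2).
Back-substituting, 796·(386) + 2498·(-123) = 2.
Scale by 9: particular solution (3474, -1107); reduce a mod 1249: (976, -311).
General solution: a = 976 + 1249t, b = -311 - 398t for integer t.
1732 ≤ 976 + 1249t ≤ 6338 gives t ∈ [1, 4], which is 4 values.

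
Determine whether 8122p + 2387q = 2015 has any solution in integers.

gcd(8122, 2387):
  8122 = 3*2387 + 961
  2387 = 2*961 + 465
  961 = 2*465 + 31
  465 = 15*31
so gcd(8122, 2387) = 31.
31 divides 2015, so integer solutions exist.

yes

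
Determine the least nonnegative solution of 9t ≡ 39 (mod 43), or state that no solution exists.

gcd(43, 9) = 1  (43 = 4*9 + 7, 9 = 1*7 + 2, 7 = 3*2 + 1, 2 = 2*1).
1 divides 39, so solutions exist.
Back-substituting, 9*(-19) + 43*(4) = 1.
So 9*(-19) ≡ 1 (mod 43); multiply by 39: t ≡ -741 (mod 43).
Smallest nonnegative: t = -741 mod 43 = 33.

33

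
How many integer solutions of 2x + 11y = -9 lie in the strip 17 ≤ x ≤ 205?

17

gcd(11, 2) = 1  (11 = 5*2 + 1, 2 = 2*1).
Back-substituting, 2*(-5) + 11*(1) = 1.
Scale by -9: particular solution (45, -9); reduce x mod 11: (1, -1).
General solution: x = 1 + 11t, y = -1 - 2t for integer t.
17 ≤ 1 + 11t ≤ 205 gives t ∈ [2, 18], which is 17 values.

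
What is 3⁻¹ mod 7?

gcd(7, 3) = 1  (7 = 2·3 + 1, 3 = 3·1).
Back-substituting, 3·(-2) + 7·(1) = 1.
So 3·-2 ≡ 1 (mod 7), and -2 mod 7 = 5.

5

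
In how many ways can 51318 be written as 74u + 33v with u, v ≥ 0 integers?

gcd(74, 33) = 1  (74 = 2·33 + 8, 33 = 4·8 + 1, 8 = 8·1).
Back-substituting, 74·(-4) + 33·(9) = 1.
Scale by 51318: one solution is (-205272, 461862). Reduce u mod 33: (21, 1508).
General: u = 21 + 33t, v = 1508 - 74t.
u ≥ 0 ⇒ t ≥ 0; v ≥ 0 ⇒ t ≤ 20. So t ∈ [0, 20]: 21 solutions.

21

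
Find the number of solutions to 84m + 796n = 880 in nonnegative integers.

1

gcd(796, 84) = 4.
By Bézout, 84×(19) + 796×(-2) = 4.
One solution: (1, 1).
General: m = 1 + 199t, n = 1 - 21t.
m ≥ 0 ⇒ t ≥ 0; n ≥ 0 ⇒ t ≤ 0. So t ∈ [0, 0]: 1 solution.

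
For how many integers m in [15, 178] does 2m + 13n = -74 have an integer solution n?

13

gcd(13, 2) = 1  (13 = 6×2 + 1, 2 = 2×1).
Back-substituting, 2×(-6) + 13×(1) = 1.
Scale by -74: particular solution (444, -74); reduce m mod 13: (2, -6).
General solution: m = 2 + 13t, n = -6 - 2t for integer t.
15 ≤ 2 + 13t ≤ 178 gives t ∈ [1, 13], which is 13 values.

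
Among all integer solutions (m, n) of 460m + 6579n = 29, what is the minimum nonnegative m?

gcd(6579, 460) = 1.
1 divides 29, so solutions exist.
By Bézout, 460×(-1988) + 6579×(139) = 1.
Scale by 29/1 = 29: (m₀, n₀) = (-57652, 4031).
General solution: m = -57652 + 6579t, n = 4031 - 460t for integer t.
m ≥ 0: smallest is -57652 mod 6579 = 1559 (at t = 9), with n = -109.

1559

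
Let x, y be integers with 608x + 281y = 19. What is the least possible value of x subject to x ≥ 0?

202

gcd(608, 281):
  608 = 2×281 + 46
  281 = 6×46 + 5
  46 = 9×5 + 1
  5 = 5×1
so gcd(608, 281) = 1.
1 divides 19, so solutions exist.
Back-substitute for Bézout coefficients:
  1 = 46 - 9×5
  ... = 608×(55) + 281×(-119)
Scale by 19/1 = 19: (x₀, y₀) = (1045, -2261).
General solution: x = 1045 + 281t, y = -2261 - 608t for integer t.
x ≥ 0: smallest is 1045 mod 281 = 202 (at t = -3), with y = -437.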